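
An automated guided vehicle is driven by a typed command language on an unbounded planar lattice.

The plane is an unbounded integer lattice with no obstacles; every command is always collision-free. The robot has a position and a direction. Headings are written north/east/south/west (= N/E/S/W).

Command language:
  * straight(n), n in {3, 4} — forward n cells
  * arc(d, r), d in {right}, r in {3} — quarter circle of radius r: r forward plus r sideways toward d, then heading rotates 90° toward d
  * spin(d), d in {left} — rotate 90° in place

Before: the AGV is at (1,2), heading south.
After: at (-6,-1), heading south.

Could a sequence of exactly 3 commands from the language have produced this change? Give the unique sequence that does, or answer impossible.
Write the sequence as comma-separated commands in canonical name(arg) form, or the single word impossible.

key: running spin(left) before arc(right, 3) would end elsewhere — order is forced
from: at (1,2), heading south
1. arc(right, 3) → at (-2,-1), heading west
2. straight(4) → at (-6,-1), heading west
3. spin(left) → at (-6,-1), heading south
no other 3-command option fits: unique.

arc(right, 3), straight(4), spin(left)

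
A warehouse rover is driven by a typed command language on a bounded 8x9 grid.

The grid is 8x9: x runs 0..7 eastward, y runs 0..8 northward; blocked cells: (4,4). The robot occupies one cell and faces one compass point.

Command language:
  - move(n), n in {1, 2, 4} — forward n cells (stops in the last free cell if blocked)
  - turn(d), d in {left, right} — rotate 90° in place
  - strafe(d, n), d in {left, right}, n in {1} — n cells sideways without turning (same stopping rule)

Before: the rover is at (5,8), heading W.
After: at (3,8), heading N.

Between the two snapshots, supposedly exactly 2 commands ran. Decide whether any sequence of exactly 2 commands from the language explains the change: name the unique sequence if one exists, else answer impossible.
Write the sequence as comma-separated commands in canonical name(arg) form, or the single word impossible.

move(2), turn(right)

key: order matters: swapping move(2) and turn(right) lands elsewhere
t0: at (5,8), heading W
1. move(2) → at (3,8), heading W
2. turn(right) → at (3,8), heading N
no other 2-command option fits: unique.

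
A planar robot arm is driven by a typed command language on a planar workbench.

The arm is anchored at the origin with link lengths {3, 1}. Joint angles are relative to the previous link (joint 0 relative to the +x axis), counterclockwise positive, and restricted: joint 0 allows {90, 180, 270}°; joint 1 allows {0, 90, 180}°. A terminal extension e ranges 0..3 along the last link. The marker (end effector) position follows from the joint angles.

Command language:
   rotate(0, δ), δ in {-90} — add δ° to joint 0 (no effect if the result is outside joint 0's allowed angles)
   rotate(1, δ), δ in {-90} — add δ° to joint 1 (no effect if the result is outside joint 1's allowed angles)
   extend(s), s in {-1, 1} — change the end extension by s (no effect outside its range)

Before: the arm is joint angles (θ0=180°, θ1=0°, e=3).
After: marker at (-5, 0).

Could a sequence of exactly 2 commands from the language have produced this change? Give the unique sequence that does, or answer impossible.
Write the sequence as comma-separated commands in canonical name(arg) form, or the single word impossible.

extend(-1), extend(-1)

initial: joint angles (θ0=180°, θ1=0°, e=3)
step 1 (extend(-1)): joint angles (θ0=180°, θ1=0°, e=2)
step 2 (extend(-1)): joint angles (θ0=180°, θ1=0°, e=1)
all 16 alternatives checked — unique.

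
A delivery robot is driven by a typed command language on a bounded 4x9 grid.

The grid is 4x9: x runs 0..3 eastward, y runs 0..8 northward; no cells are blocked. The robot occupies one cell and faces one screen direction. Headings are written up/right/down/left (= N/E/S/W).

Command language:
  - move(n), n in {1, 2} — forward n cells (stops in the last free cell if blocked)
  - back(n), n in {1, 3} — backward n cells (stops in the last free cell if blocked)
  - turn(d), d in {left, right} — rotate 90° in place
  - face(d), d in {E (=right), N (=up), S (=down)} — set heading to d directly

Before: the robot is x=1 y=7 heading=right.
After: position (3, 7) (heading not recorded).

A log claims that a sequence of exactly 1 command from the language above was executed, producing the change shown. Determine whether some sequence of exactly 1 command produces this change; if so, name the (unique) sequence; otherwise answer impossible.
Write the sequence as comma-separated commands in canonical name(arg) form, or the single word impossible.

initial: x=1 y=7 heading=right
[1] after move(2): x=3 y=7 heading=right
no rival 1-sequence matches.

move(2)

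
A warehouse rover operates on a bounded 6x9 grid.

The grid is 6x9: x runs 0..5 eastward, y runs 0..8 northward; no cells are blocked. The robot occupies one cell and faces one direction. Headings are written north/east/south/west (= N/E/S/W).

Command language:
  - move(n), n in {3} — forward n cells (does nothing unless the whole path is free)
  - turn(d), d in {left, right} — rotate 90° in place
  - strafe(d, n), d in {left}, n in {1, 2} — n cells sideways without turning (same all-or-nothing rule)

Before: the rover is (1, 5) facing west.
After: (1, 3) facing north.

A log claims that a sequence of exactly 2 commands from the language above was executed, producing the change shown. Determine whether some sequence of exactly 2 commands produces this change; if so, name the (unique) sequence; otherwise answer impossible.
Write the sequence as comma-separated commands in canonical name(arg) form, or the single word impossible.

key: position moved to (1,3) AND the heading swung to N — translation plus rotation needed
begin: (1, 5) facing west
1. strafe(left, 2) → (1, 3) facing west
2. turn(right) → (1, 3) facing north
all 25 alternatives checked — unique.

strafe(left, 2), turn(right)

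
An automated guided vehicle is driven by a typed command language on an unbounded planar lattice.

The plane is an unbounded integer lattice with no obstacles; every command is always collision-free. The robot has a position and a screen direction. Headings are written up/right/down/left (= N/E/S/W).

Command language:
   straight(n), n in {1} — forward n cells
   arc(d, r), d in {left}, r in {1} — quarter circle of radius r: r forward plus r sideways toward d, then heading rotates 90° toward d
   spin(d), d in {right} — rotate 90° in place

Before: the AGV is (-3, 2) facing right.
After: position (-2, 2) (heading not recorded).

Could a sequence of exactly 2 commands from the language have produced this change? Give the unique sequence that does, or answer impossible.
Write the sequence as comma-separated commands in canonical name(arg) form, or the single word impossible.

straight(1), spin(right)

key: running spin(right) before straight(1) would end elsewhere — order is forced
begin: (-3, 2) facing right
step 1 (straight(1)): (-2, 2) facing right
step 2 (spin(right)): (-2, 2) facing down
all 9 alternatives checked — unique.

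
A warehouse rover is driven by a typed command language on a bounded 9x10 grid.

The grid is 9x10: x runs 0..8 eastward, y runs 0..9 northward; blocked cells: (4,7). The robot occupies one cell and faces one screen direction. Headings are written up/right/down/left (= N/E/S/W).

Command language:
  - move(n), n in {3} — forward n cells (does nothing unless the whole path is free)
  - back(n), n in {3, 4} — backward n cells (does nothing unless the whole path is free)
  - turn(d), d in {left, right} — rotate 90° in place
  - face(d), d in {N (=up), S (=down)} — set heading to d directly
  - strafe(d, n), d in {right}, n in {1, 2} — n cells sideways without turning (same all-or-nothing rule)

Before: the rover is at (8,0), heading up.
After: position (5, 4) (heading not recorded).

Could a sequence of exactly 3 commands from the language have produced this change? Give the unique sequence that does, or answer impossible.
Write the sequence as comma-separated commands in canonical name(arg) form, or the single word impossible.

all 729 sequences checked — none match.

impossible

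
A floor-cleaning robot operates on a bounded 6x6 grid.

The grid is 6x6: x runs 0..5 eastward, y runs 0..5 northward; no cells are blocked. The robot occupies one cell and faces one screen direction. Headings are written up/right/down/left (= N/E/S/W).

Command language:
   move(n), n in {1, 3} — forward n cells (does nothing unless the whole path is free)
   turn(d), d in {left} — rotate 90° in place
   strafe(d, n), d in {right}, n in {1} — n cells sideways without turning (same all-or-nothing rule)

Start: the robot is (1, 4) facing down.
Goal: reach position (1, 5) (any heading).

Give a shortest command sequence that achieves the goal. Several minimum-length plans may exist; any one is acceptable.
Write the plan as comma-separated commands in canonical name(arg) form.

from: (1, 4) facing down
t=1 turn(left) ⇒ (1, 4) facing right
t=2 turn(left) ⇒ (1, 4) facing up
t=3 move(1) ⇒ (1, 5) facing up
nothing shorter than 3 reaches the goal.

turn(left), turn(left), move(1)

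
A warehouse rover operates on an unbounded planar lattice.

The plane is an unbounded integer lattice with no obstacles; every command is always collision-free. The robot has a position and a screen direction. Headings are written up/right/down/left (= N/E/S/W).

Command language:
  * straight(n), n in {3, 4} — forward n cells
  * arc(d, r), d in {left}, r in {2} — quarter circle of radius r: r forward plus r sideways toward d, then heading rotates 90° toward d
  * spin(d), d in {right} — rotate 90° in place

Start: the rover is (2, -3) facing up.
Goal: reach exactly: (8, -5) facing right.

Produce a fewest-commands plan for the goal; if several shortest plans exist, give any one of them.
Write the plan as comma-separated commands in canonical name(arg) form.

spin(right), spin(right), arc(left, 2), straight(4)

begin: (2, -3) facing up
t=1 spin(right) ⇒ (2, -3) facing right
t=2 spin(right) ⇒ (2, -3) facing down
t=3 arc(left, 2) ⇒ (4, -5) facing right
t=4 straight(4) ⇒ (8, -5) facing right
nothing shorter than 4 reaches the goal.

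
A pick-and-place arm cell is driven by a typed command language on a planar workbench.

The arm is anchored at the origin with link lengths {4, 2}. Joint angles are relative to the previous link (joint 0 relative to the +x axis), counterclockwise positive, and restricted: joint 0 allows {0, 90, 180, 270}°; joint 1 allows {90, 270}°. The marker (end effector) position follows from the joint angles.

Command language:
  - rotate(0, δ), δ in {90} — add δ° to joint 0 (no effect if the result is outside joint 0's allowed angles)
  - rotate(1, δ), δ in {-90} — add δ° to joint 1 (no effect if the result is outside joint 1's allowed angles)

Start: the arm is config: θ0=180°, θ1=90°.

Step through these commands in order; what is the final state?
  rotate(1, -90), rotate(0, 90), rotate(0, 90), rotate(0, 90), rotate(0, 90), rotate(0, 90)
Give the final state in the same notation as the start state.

start: config: θ0=180°, θ1=90°
[1] after rotate(1, -90): config: θ0=180°, θ1=90°
[2] after rotate(0, 90): config: θ0=270°, θ1=90°
[3] after rotate(0, 90): config: θ0=0°, θ1=90°
[4] after rotate(0, 90): config: θ0=90°, θ1=90°
[5] after rotate(0, 90): config: θ0=180°, θ1=90°
[6] after rotate(0, 90): config: θ0=270°, θ1=90°

config: θ0=270°, θ1=90°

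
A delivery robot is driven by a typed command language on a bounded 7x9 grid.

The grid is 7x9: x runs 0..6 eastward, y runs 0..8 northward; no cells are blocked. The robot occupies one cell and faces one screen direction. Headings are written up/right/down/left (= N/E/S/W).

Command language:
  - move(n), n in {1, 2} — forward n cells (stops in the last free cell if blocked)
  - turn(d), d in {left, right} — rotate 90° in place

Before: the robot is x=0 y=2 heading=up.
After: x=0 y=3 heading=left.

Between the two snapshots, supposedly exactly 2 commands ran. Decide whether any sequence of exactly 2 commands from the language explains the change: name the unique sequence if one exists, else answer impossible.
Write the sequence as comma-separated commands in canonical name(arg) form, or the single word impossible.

key: running turn(left) before move(1) would end elsewhere — order is forced
initial: x=0 y=2 heading=up
step 1 (move(1)): x=0 y=3 heading=up
step 2 (turn(left)): x=0 y=3 heading=left
no rival 2-sequence matches.

move(1), turn(left)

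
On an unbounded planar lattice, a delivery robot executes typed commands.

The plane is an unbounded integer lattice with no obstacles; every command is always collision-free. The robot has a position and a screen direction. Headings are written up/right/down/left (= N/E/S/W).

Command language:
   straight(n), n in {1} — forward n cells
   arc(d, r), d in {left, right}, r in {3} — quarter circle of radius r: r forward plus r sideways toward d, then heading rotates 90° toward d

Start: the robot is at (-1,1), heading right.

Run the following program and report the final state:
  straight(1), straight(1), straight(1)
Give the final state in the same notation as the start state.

at (2,1), heading right

initial: at (-1,1), heading right
t=1 straight(1) ⇒ at (0,1), heading right
t=2 straight(1) ⇒ at (1,1), heading right
t=3 straight(1) ⇒ at (2,1), heading right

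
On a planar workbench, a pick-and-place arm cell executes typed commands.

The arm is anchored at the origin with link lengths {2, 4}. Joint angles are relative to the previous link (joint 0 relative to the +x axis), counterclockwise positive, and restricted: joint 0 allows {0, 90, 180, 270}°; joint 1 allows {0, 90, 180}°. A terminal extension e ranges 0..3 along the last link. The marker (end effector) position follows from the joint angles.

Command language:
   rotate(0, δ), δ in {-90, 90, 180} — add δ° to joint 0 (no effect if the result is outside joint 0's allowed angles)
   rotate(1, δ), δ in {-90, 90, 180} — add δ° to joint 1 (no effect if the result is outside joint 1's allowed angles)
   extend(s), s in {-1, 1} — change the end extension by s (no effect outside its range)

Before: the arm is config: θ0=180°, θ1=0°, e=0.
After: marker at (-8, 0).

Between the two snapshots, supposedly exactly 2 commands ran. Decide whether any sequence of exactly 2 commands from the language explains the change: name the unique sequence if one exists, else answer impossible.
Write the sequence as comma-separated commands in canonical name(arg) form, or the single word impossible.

extend(1), extend(1)

t0: config: θ0=180°, θ1=0°, e=0
[1] after extend(1): config: θ0=180°, θ1=0°, e=1
[2] after extend(1): config: θ0=180°, θ1=0°, e=2
no other 2-command option fits: unique.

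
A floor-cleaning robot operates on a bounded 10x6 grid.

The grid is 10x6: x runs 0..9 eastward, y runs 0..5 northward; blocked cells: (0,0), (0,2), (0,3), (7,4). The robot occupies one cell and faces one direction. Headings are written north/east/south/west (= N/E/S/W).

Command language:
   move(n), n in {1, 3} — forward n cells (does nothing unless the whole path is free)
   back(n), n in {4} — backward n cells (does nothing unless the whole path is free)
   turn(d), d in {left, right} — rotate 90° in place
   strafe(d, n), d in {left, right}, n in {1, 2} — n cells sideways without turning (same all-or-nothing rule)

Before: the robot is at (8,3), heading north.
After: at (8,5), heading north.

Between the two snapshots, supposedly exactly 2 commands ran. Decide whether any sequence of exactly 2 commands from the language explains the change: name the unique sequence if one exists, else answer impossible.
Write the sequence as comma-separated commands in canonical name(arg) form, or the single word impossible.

move(1), move(1)

key: still facing N at the end — nothing in the sequence rotates
start: at (8,3), heading north
step 1 (move(1)): at (8,4), heading north
step 2 (move(1)): at (8,5), heading north
all 81 alternatives checked — unique.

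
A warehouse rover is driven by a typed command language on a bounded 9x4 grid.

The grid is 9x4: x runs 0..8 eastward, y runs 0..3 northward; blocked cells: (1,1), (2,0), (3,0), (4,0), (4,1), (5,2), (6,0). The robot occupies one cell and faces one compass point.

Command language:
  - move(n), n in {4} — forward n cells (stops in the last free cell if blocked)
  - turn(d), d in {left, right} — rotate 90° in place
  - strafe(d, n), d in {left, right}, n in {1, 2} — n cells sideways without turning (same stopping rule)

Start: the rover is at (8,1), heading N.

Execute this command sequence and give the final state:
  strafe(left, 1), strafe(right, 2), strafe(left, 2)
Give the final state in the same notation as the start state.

start: at (8,1), heading N
[1] after strafe(left, 1): at (7,1), heading N
[2] after strafe(right, 2): at (8,1), heading N
[3] after strafe(left, 2): at (6,1), heading N

at (6,1), heading N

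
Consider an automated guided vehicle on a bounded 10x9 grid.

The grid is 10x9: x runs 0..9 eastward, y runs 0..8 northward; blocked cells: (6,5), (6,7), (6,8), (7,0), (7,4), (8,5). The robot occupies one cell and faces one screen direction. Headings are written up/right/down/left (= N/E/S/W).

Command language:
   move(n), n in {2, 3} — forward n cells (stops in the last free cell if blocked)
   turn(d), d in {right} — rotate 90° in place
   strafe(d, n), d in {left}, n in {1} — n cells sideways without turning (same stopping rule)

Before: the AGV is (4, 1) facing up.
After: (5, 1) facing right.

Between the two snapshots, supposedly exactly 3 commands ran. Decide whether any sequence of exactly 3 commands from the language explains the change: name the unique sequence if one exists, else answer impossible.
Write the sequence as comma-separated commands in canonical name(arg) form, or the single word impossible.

strafe(left, 1), turn(right), move(2)

key: cell and facing (now E) both changed — the 3 commands mix motion and turning
initial: (4, 1) facing up
[1] after strafe(left, 1): (3, 1) facing up
[2] after turn(right): (3, 1) facing right
[3] after move(2): (5, 1) facing right
no other 3-command option fits: unique.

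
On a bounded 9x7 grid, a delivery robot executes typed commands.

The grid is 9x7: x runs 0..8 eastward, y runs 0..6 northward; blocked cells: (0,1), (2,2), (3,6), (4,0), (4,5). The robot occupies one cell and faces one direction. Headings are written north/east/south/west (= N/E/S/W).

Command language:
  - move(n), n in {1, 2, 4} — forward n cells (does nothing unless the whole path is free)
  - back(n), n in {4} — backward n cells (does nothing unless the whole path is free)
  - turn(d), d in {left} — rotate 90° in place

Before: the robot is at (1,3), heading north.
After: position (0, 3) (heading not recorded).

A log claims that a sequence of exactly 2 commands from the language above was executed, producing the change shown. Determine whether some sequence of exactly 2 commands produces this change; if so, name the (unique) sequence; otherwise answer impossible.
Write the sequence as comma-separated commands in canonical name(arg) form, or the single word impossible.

key: order matters: swapping turn(left) and move(1) lands elsewhere
start: at (1,3), heading north
[1] after turn(left): at (1,3), heading west
[2] after move(1): at (0,3), heading west
uniquely the one of 25 2-step routes that fits.

turn(left), move(1)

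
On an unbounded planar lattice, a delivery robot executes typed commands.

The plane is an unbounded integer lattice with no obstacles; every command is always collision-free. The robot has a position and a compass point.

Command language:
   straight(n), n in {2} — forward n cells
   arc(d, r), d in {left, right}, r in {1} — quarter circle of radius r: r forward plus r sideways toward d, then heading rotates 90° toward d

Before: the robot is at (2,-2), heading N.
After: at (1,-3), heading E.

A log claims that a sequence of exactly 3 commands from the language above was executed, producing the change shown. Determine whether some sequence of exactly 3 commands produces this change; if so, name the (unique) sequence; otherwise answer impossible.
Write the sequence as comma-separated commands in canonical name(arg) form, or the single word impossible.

key: cell and facing (now E) both changed — the 3 commands mix motion and turning
initial: at (2,-2), heading N
[1] after arc(left, 1): at (1,-1), heading W
[2] after arc(left, 1): at (0,-2), heading S
[3] after arc(left, 1): at (1,-3), heading E
all 27 alternatives checked — unique.

arc(left, 1), arc(left, 1), arc(left, 1)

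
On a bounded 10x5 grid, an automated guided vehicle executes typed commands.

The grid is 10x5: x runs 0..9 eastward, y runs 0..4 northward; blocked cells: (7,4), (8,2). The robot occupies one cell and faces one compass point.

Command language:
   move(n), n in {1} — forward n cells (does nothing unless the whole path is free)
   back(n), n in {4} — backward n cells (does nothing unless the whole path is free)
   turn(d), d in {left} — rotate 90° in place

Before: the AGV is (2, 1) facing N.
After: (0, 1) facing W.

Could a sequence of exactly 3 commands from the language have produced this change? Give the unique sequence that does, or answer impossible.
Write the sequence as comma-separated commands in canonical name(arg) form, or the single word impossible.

turn(left), move(1), move(1)

key: running move(1) before turn(left) would end elsewhere — order is forced
initial: (2, 1) facing N
step 1 (turn(left)): (2, 1) facing W
step 2 (move(1)): (1, 1) facing W
step 3 (move(1)): (0, 1) facing W
all 27 alternatives checked — unique.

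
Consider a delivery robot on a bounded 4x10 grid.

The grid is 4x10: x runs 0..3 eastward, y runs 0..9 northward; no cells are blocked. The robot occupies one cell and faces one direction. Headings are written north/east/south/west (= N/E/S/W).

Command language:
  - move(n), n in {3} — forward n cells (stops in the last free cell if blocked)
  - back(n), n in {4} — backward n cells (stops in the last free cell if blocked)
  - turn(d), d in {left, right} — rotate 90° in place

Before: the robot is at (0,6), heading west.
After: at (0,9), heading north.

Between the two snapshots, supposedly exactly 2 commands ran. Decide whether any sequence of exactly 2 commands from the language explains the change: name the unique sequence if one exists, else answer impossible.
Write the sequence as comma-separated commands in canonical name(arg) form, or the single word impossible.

turn(right), move(3)

key: cell and facing (now N) both changed — the 2 commands mix motion and turning
start: at (0,6), heading west
1. turn(right) → at (0,6), heading north
2. move(3) → at (0,9), heading north
uniquely the one of 16 2-step routes that fits.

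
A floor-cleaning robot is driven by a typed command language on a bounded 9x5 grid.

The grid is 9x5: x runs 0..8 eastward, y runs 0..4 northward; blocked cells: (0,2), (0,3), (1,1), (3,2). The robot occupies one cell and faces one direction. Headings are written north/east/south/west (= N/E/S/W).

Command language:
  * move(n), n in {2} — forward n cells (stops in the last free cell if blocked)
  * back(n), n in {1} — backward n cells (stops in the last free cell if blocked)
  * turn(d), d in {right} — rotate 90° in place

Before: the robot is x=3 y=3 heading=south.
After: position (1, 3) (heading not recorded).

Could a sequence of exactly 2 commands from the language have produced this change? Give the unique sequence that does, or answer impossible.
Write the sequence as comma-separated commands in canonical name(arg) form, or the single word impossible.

turn(right), move(2)

key: order matters: swapping turn(right) and move(2) lands elsewhere
from: x=3 y=3 heading=south
t=1 turn(right) ⇒ x=3 y=3 heading=west
t=2 move(2) ⇒ x=1 y=3 heading=west
uniquely the one of 9 2-step routes that fits.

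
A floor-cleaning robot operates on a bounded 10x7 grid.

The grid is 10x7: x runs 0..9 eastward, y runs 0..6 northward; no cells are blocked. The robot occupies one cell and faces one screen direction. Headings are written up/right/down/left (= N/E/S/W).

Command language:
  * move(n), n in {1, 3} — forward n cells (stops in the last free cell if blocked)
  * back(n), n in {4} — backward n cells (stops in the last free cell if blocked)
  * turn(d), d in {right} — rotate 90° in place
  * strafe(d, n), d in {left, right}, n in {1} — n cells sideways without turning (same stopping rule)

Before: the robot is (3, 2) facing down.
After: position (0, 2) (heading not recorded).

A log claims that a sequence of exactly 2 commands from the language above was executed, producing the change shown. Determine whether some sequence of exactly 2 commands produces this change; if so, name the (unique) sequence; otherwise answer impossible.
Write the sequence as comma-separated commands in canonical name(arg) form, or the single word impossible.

turn(right), move(3)

key: order matters: swapping turn(right) and move(3) lands elsewhere
t0: (3, 2) facing down
t=1 turn(right) ⇒ (3, 2) facing left
t=2 move(3) ⇒ (0, 2) facing left
all 36 alternatives checked — unique.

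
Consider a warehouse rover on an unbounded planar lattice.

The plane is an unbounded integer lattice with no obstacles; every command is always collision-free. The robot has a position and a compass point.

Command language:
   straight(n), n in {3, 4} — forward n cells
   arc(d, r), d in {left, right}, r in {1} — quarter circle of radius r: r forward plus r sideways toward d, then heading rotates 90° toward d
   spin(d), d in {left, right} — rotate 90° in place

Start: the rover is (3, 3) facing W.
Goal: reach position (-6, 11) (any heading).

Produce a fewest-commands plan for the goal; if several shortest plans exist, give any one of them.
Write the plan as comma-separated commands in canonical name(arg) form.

straight(4), straight(4), arc(right, 1), straight(3), straight(4)

begin: (3, 3) facing W
step 1 (straight(4)): (-1, 3) facing W
step 2 (straight(4)): (-5, 3) facing W
step 3 (arc(right, 1)): (-6, 4) facing N
step 4 (straight(3)): (-6, 7) facing N
step 5 (straight(4)): (-6, 11) facing N
minimal: 5 command(s), checked below 5.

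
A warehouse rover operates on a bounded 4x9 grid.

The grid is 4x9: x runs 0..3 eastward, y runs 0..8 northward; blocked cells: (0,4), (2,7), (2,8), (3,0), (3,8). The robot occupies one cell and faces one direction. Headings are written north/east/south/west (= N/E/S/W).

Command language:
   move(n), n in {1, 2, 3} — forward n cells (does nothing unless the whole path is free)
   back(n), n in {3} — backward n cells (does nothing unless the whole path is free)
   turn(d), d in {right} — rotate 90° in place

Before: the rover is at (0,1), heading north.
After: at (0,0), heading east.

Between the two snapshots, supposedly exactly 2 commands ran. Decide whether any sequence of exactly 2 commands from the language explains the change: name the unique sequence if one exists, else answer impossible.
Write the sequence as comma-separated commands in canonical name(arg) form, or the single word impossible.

impossible

checked all 2-command options: none fits.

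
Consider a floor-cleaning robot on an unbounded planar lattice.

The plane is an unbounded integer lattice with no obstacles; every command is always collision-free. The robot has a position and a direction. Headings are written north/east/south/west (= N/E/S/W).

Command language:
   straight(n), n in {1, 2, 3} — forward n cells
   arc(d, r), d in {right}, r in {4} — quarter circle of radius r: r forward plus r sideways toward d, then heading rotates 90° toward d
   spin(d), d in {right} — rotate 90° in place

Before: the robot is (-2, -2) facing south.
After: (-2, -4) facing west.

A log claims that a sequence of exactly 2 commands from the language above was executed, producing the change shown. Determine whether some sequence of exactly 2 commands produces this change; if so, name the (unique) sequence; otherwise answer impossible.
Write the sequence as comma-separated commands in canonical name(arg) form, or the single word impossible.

straight(2), spin(right)

key: running spin(right) before straight(2) would end elsewhere — order is forced
begin: (-2, -2) facing south
step 1 (straight(2)): (-2, -4) facing south
step 2 (spin(right)): (-2, -4) facing west
no rival 2-sequence matches.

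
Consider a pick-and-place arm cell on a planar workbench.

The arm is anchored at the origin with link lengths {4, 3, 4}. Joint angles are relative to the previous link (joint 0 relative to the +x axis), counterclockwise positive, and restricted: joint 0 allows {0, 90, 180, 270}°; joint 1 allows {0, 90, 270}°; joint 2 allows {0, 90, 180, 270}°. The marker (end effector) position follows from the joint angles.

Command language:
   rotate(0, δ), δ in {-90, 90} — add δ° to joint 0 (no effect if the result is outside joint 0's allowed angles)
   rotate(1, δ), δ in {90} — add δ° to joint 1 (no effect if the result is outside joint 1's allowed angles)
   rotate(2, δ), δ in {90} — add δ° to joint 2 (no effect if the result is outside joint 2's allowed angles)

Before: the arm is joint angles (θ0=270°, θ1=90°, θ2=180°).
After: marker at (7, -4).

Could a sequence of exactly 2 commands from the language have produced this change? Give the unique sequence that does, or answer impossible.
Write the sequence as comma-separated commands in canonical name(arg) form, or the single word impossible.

from: joint angles (θ0=270°, θ1=90°, θ2=180°)
1. rotate(2, 90) → joint angles (θ0=270°, θ1=90°, θ2=270°)
2. rotate(2, 90) → joint angles (θ0=270°, θ1=90°, θ2=0°)
uniquely the one of 16 2-step routes that fits.

rotate(2, 90), rotate(2, 90)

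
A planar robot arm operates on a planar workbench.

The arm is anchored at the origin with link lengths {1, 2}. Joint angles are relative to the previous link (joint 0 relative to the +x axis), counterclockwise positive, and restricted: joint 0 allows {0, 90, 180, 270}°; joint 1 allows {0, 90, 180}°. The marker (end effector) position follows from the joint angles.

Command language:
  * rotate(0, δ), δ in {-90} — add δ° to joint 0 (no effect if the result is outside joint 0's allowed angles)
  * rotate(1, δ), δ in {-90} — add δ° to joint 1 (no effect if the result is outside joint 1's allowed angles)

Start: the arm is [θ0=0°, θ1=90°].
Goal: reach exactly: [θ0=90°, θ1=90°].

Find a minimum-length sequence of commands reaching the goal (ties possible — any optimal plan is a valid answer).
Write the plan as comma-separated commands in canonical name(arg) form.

begin: [θ0=0°, θ1=90°]
[1] after rotate(0, -90): [θ0=270°, θ1=90°]
[2] after rotate(0, -90): [θ0=180°, θ1=90°]
[3] after rotate(0, -90): [θ0=90°, θ1=90°]
minimal: 3 command(s), checked below 3.

rotate(0, -90), rotate(0, -90), rotate(0, -90)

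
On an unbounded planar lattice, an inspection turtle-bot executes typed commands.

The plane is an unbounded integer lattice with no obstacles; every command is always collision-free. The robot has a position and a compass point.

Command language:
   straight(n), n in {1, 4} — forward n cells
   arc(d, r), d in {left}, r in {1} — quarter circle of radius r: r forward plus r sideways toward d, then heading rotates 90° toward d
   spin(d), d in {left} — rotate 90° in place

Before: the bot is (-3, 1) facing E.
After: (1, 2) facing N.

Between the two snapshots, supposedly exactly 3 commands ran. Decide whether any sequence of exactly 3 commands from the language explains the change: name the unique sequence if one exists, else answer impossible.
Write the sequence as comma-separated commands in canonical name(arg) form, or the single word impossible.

key: running straight(1) before straight(4) would end elsewhere — order is forced
begin: (-3, 1) facing E
1. straight(4) → (1, 1) facing E
2. spin(left) → (1, 1) facing N
3. straight(1) → (1, 2) facing N
no rival 3-sequence matches.

straight(4), spin(left), straight(1)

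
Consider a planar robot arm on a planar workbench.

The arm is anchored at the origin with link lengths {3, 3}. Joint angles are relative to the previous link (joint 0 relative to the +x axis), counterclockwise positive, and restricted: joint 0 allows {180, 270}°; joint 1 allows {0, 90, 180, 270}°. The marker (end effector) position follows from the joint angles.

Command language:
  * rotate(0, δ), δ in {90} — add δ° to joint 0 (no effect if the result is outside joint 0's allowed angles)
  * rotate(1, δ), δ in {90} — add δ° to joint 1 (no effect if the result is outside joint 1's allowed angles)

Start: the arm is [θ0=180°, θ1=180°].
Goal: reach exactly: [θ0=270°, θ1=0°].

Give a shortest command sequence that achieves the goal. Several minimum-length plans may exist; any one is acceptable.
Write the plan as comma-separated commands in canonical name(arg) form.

rotate(1, 90), rotate(1, 90), rotate(0, 90)

t0: [θ0=180°, θ1=180°]
1. rotate(1, 90) → [θ0=180°, θ1=270°]
2. rotate(1, 90) → [θ0=180°, θ1=0°]
3. rotate(0, 90) → [θ0=270°, θ1=0°]
nothing shorter than 3 reaches the goal.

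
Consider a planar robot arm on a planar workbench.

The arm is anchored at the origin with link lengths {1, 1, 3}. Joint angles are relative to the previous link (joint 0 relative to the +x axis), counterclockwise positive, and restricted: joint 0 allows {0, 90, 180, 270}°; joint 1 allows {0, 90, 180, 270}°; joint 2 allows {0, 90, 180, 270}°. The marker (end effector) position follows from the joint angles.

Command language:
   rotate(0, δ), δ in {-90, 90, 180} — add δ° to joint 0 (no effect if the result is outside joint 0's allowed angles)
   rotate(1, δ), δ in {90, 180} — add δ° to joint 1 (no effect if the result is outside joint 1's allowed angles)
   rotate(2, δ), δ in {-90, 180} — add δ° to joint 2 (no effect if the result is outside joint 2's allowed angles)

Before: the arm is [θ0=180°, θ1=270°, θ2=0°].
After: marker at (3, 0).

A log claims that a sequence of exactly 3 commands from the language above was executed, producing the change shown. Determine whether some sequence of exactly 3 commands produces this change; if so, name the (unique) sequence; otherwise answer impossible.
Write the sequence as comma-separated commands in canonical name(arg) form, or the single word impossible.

initial: [θ0=180°, θ1=270°, θ2=0°]
t=1 rotate(1, 90) ⇒ [θ0=180°, θ1=0°, θ2=0°]
t=2 rotate(1, 90) ⇒ [θ0=180°, θ1=90°, θ2=0°]
t=3 rotate(1, 90) ⇒ [θ0=180°, θ1=180°, θ2=0°]
all 343 alternatives checked — unique.

rotate(1, 90), rotate(1, 90), rotate(1, 90)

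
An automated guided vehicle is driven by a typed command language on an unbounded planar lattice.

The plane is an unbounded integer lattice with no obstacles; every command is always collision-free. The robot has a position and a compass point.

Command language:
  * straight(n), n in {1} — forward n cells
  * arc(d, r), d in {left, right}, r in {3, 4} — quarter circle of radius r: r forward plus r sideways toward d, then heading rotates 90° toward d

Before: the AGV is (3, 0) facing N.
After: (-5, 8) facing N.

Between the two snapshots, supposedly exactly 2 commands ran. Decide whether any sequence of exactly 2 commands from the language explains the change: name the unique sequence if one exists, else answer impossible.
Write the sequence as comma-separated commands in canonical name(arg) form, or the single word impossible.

arc(left, 4), arc(right, 4)

key: order matters: swapping arc(left, 4) and arc(right, 4) lands elsewhere
from: (3, 0) facing N
step 1 (arc(left, 4)): (-1, 4) facing W
step 2 (arc(right, 4)): (-5, 8) facing N
uniquely the one of 25 2-step routes that fits.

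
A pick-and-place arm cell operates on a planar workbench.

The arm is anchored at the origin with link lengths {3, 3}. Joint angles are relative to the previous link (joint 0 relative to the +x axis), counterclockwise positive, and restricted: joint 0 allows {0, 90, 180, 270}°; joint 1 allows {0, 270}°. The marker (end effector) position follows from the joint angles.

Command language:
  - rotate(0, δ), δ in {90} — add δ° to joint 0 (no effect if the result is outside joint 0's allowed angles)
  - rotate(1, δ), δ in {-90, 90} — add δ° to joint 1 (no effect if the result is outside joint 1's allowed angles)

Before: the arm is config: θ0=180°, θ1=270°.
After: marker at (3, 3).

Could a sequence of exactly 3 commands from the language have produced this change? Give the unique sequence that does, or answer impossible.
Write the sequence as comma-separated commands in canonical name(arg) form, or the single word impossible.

rotate(0, 90), rotate(0, 90), rotate(0, 90)

from: config: θ0=180°, θ1=270°
t=1 rotate(0, 90) ⇒ config: θ0=270°, θ1=270°
t=2 rotate(0, 90) ⇒ config: θ0=0°, θ1=270°
t=3 rotate(0, 90) ⇒ config: θ0=90°, θ1=270°
no rival 3-sequence matches.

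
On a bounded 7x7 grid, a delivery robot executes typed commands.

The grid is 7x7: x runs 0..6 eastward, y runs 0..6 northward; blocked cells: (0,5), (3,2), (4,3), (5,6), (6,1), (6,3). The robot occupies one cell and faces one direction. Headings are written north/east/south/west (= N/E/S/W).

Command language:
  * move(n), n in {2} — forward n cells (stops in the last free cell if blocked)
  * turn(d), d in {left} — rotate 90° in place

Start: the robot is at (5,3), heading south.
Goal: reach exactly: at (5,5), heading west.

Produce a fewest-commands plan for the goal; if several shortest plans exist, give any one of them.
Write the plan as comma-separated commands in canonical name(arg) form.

start: at (5,3), heading south
1. turn(left) → at (5,3), heading east
2. turn(left) → at (5,3), heading north
3. move(2) → at (5,5), heading north
4. turn(left) → at (5,5), heading west
nothing shorter than 4 reaches the goal.

turn(left), turn(left), move(2), turn(left)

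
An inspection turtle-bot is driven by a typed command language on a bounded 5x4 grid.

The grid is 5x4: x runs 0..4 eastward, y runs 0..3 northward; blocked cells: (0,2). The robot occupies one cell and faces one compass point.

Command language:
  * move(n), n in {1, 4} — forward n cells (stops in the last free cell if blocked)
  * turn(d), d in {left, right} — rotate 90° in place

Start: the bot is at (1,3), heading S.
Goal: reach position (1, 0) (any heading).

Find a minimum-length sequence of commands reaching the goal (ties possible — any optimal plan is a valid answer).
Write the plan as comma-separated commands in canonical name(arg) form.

move(4)

start: at (1,3), heading S
step 1 (move(4)): at (1,0), heading S
minimal: 1 command(s), checked below 1.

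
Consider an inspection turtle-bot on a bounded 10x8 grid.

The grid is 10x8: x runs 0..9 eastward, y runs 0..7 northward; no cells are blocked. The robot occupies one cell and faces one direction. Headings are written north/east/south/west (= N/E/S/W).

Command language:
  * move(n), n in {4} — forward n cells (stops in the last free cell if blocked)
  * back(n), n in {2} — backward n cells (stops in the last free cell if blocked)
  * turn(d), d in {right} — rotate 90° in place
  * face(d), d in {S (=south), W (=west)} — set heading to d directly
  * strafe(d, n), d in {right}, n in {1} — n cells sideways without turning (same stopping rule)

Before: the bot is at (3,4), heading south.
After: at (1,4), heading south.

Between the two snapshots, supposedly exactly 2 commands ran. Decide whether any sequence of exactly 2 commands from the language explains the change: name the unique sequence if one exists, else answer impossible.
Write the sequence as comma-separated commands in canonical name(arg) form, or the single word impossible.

key: heading stays S — no command in the sequence turns
t0: at (3,4), heading south
[1] after strafe(right, 1): at (2,4), heading south
[2] after strafe(right, 1): at (1,4), heading south
all 36 alternatives checked — unique.

strafe(right, 1), strafe(right, 1)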